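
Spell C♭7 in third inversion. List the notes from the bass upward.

Bbb Cb Eb Gb

In root position, C♭7 is Cb–Eb–Gb–Bbb.
Third inversion puts the seventh (Bbb) in the bass.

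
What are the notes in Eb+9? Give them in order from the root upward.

E♭ – G – B – D♭ – F

Eb+9: dominant ninth sharp five on E♭.
Root: E♭
Major 3rd (3rd): G
Augmented 5th (5th): B
Minor 7th (7th): D♭
Major 9th (9th): F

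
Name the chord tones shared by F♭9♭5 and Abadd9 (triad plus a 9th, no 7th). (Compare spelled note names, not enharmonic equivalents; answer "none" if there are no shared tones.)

F♭9♭5 = Fb, Ab, Cbb, Ebb, Gb.
Abadd9 = Ab, C, Eb, Bb.
Shared: Ab.

Ab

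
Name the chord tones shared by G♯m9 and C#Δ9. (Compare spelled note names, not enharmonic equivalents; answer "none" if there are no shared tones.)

G# – D#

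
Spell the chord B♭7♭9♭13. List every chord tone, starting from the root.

Bb  D  F  Ab  Cb  Gb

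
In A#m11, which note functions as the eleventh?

A#m11 is built on A♯; its 11th is a perfect 11th above the root.
A fourth above A uses the letter D, and the perfect 11th above A♯ is D♯.

D♯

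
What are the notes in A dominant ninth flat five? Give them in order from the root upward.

A dominant ninth flat five: dominant ninth flat five on A.
root → A
3rd (major 3rd) → C#
5th (diminished 5th) → Eb
7th (minor 7th) → G
9th (major 9th) → B

A C# Eb G B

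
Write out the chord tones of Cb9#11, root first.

Cb  Eb  Gb  Bbb  Db  F

Cb9#11: dominant ninth sharp eleven on Cb.
root → Cb
3rd (major 3rd) → Eb
5th (perfect 5th) → Gb
7th (minor 7th) → Bbb
9th (major 9th) → Db
11th (augmented 11th) → F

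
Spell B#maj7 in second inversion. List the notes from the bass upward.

F## A## B# D##

B#maj7 = B#–D##–F##–A##; second inversion → fifth (F##) lowest.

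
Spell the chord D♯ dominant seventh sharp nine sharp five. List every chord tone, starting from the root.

D-sharp, F-double-sharp, A-double-sharp, C-sharp, E-double-sharp

Root D-sharp, quality dominant seventh sharp nine sharp five:
D-sharp — root
F-double-sharp — major 3rd
A-double-sharp — augmented 5th
C-sharp — minor 7th
E-double-sharp — augmented 9th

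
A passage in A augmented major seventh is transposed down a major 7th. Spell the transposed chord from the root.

B-flat, D, F-sharp, A

A major 7th down from A is B-flat, so the new chord is B-flat augmented major seventh.
Root: B-flat
Major 3rd (3rd): D
Augmented 5th (5th): F-sharp
Major 7th (7th): A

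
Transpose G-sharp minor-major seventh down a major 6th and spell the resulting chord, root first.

B – D – F-sharp – A-sharp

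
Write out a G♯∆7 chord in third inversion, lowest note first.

F## G# B# D#

G♯∆7 = G#–B#–D#–F##; third inversion → seventh (F##) lowest.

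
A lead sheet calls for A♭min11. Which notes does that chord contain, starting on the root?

Root Ab, quality minor eleventh:
Ab — root
Cb — minor 3rd
Eb — perfect 5th
Gb — minor 7th
Bb — major 9th
Db — perfect 11th

Ab Cb Eb Gb Bb Db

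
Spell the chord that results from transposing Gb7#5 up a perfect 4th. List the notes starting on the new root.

Gb up a perfect 4th → Cb. New chord: Cb augmented seventh.
Cb — root
Eb — major 3rd
G — augmented 5th
Bbb — minor 7th

Cb, Eb, G, Bbb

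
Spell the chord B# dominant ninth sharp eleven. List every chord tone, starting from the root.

B-sharp, D-double-sharp, F-double-sharp, A-sharp, C-double-sharp, E-double-sharp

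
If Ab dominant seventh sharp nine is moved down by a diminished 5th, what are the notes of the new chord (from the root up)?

D, F-sharp, A, C, E-sharp

Transposed root: A-flat → D (diminished 5th down). So we spell D dominant seventh sharp nine:
- root: D
- major 3rd: F-sharp
- perfect 5th: A
- minor 7th: C
- augmented 9th: E-sharp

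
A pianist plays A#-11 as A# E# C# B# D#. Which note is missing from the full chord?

G#

The full A#-11 chord is A#, C#, E#, G#, B#, D#.
Comparing with the voicing, the minor 7th (7th) — G# — is absent.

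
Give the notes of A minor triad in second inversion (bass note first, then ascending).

A minor triad = A–C–E; second inversion → fifth (E) lowest.

E – A – C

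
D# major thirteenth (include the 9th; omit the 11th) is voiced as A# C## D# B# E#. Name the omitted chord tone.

D# major thirteenth = D#, F##, A#, C##, E#, B#. The voicing lacks the 3rd (major 3rd), F##.

F##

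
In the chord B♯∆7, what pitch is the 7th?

A##

B♯∆7 is built on B#; its 7th is a major 7th above the root.
A seventh above B uses the letter A, and the major 7th above B# is A##.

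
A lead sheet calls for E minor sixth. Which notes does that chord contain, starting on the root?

E G B C-sharp

E minor sixth is a minor sixth built on E.
- root: E
- minor 3rd: G
- perfect 5th: B
- major 6th: C-sharp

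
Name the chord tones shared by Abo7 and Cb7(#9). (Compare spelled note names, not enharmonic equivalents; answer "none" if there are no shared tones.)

Cb

Abo7: Ab Cb Ebb Gbb
Cb7(#9): Cb Eb Gb Bbb D
Common to both → Cb.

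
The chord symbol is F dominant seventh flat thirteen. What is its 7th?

E-flat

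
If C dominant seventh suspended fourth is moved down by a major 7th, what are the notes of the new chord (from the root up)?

D-flat, G-flat, A-flat, C-flat

A major 7th down from C is D-flat, so the new chord is D-flat dominant seventh suspended fourth.
D-flat — root
G-flat — perfect 4th
A-flat — perfect 5th
C-flat — minor 7th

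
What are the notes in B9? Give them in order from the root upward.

B9 is a dominant ninth built on B.
root → B
3rd (major 3rd) → D#
5th (perfect 5th) → F#
7th (minor 7th) → A
9th (major 9th) → C#

B – D# – F# – A – C#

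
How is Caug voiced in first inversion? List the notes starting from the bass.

E G# C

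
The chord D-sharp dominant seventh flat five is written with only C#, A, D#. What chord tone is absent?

D-sharp dominant seventh flat five = D#, F##, A, C#. The voicing lacks the 3rd (major 3rd), F##.

F##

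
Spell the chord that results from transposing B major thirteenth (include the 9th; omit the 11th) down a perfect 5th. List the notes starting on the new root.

B down a perfect 5th → E. New chord: E major thirteenth.
E — root
G-sharp — major 3rd
B — perfect 5th
D-sharp — major 7th
F-sharp — major 9th
C-sharp — major 13th

E – G-sharp – B – D-sharp – F-sharp – C-sharp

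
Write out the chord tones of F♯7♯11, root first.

F# A# C# E B#

Root F#, quality dominant seventh sharp eleven:
F# — root
A# — major 3rd
C# — perfect 5th
E — minor 7th
B# — augmented 11th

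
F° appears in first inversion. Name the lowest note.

Ab

F° = F–Ab–Cb. First inversion → third in the bass = Ab.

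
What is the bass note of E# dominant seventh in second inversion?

B♯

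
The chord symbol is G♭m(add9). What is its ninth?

G♭m(add9) is built on G♭; its 9th is a major 9th above the root.
A second above G uses the letter A, and the major 9th above G♭ is A♭.

A♭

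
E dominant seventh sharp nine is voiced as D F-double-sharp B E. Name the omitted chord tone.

E dominant seventh sharp nine = E, G-sharp, B, D, F-double-sharp. The voicing lacks the 3rd (major 3rd), G-sharp.

G-sharp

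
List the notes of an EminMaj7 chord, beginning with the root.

EminMaj7: minor-major seventh on E.
Root: E
Minor 3rd (3rd): G
Perfect 5th (5th): B
Major 7th (7th): D#

E, G, B, D#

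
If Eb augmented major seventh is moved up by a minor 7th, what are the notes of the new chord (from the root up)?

A minor 7th up from E♭ is D♭, so the new chord is D♭ augmented major seventh.
D♭ — root
F — major 3rd
A — augmented 5th
C — major 7th

D♭ F A C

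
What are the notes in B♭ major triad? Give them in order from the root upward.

B♭ major triad: major triad on Bb.
Bb — root
D — major 3rd
F — perfect 5th

Bb, D, F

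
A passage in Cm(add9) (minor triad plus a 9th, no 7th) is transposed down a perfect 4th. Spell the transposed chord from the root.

G  Bb  D  A

C down a perfect 4th → G. New chord: G minor added-ninth.
root → G
3rd (minor 3rd) → Bb
5th (perfect 5th) → D
9th (major 9th) → A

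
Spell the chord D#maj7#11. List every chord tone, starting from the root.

D# – F## – A# – C## – G##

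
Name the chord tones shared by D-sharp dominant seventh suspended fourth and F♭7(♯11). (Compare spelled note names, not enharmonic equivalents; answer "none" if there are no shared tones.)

none

D-sharp dominant seventh suspended fourth: D♯ G♯ A♯ C♯
F♭7(♯11): F♭ A♭ C♭ E𝄫 B♭
Common to both → none.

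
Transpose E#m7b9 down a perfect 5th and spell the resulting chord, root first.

A#, C#, E#, G#, B

A perfect 5th down from E# is A#, so the new chord is A# minor seventh flat nine.
Root: A#
Minor 3rd (3rd): C#
Perfect 5th (5th): E#
Minor 7th (7th): G#
Minor 9th (9th): B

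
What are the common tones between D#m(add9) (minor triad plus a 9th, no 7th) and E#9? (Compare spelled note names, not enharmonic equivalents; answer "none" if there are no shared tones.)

D# E#

D#m(add9): D# F# A# E#
E#9: E# G## B# D# F##
Common to both → D#, E#.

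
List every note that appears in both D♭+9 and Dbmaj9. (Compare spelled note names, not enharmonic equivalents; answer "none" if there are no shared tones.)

D♭+9 = Db, F, A, Cb, Eb.
Dbmaj9 = Db, F, Ab, C, Eb.
Shared: Db, F, Eb.

Db, F, Eb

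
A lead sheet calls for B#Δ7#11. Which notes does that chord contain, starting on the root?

B♯  D𝄪  F𝄪  A𝄪  E𝄪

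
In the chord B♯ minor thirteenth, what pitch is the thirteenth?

G-double-sharp

B♯ minor thirteenth is built on B-sharp; its 13th is a major 13th above the root.
A sixth above B uses the letter G, and the major 13th above B-sharp is G-double-sharp.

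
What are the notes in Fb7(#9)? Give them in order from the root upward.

Fb, Ab, Cb, Ebb, G

Fb7(#9): dominant seventh sharp nine on Fb.
Root: Fb
Major 3rd (3rd): Ab
Perfect 5th (5th): Cb
Minor 7th (7th): Ebb
Augmented 9th (9th): G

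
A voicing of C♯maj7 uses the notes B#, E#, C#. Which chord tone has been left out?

C♯maj7 = C#, E#, G#, B#. The voicing lacks the 5th (perfect 5th), G#.

G#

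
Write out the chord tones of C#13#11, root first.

C♯  E♯  G♯  B  D♯  F𝄪  A♯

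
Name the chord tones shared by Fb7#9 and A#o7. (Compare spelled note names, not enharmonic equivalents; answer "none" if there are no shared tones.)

Fb7#9: F♭ A♭ C♭ E𝄫 G
A#o7: A♯ C♯ E G
Common to both → G.

G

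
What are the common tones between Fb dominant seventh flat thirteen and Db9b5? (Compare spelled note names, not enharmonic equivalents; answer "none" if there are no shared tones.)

Fb dominant seventh flat thirteen = F♭, A♭, C♭, E𝄫, D𝄫.
Db9b5 = D♭, F, A𝄫, C♭, E♭.
Shared: C♭.

C♭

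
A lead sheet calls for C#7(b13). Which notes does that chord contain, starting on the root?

C#7(b13) is a dominant seventh flat thirteen built on C#.
Root: C#
Major 3rd (3rd): E#
Perfect 5th (5th): G#
Minor 7th (7th): B
Minor 13th (13th): A

C# E# G# B A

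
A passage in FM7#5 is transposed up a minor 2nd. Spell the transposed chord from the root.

A minor 2nd up from F is Gb, so the new chord is Gb augmented major seventh.
root → Gb
3rd (major 3rd) → Bb
5th (augmented 5th) → D
7th (major 7th) → F

Gb  Bb  D  F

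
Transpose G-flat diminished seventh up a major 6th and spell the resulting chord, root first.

A major 6th up from G-flat is E-flat, so the new chord is E-flat diminished seventh.
- root: E-flat
- minor 3rd: G-flat
- diminished 5th: B-double-flat
- diminished 7th: D-double-flat

E-flat – G-flat – B-double-flat – D-double-flat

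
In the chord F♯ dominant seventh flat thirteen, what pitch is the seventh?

E

F♯ dominant seventh flat thirteen is built on F-sharp; its 7th is a minor 7th above the root.
A seventh above F uses the letter E, and the minor 7th above F-sharp is E.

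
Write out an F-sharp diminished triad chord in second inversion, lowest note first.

In root position, F-sharp diminished triad is F-sharp–A–C.
Second inversion puts the fifth (C) in the bass.

C, F-sharp, A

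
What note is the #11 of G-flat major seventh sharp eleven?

Root of G-flat major seventh sharp eleven = G♭. The 11th is an augmented 11th: G♭ up an augmented 11th → C.

C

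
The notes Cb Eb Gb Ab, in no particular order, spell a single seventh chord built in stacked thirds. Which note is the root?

Stacking in thirds gives Ab – Cb – Eb – Gb, so Ab is the root — Ab minor seventh.

Ab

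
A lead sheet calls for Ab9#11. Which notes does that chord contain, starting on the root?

Ab9#11: dominant ninth sharp eleven on Ab.
root → Ab
3rd (major 3rd) → C
5th (perfect 5th) → Eb
7th (minor 7th) → Gb
9th (major 9th) → Bb
11th (augmented 11th) → D

Ab C Eb Gb Bb D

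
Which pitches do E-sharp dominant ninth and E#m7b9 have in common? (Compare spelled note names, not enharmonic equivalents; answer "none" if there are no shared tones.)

E♯ – B♯ – D♯

E-sharp dominant ninth = E♯, G𝄪, B♯, D♯, F𝄪.
E#m7b9 = E♯, G♯, B♯, D♯, F♯.
Shared: E♯, B♯, D♯.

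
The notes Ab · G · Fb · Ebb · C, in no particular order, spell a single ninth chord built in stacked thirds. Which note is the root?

Fb

Stacking in thirds gives Fb – Ab – C – Ebb – G, so Fb is the root — Fb dominant seventh sharp nine sharp five.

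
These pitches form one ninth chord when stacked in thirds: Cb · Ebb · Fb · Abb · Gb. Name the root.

Stacking in thirds gives Fb – Abb – Cb – Ebb – Gb, so Fb is the root — Fb minor ninth.

Fb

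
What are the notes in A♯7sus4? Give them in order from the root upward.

A# D# E# G#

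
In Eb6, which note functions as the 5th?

Eb6 is built on Eb; its 5th is a perfect 5th above the root.
A fifth above E uses the letter B, and the perfect 5th above Eb is Bb.

Bb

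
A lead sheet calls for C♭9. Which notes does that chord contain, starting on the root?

Root C♭, quality dominant ninth:
- root: C♭
- major 3rd: E♭
- perfect 5th: G♭
- minor 7th: B𝄫
- major 9th: D♭

C♭ E♭ G♭ B𝄫 D♭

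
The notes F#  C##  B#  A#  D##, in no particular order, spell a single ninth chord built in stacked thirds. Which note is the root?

Arranged so that each adjacent pair is a third by letter name: B# – D## – F# – A# – C##.
The bottom of that stack, B#, is the root (this is B# dominant ninth flat five).

B#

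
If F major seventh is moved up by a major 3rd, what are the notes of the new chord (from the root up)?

A major 3rd up from F is A, so the new chord is A major seventh.
Root: A
Major 3rd (3rd): C-sharp
Perfect 5th (5th): E
Major 7th (7th): G-sharp

A C-sharp E G-sharp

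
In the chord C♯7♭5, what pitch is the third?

E#

Root of C♯7♭5 = C#. The 3rd is a major 3rd: C# up a major 3rd → E#.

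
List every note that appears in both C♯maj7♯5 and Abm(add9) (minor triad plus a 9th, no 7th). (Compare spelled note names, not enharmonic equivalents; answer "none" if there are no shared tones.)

none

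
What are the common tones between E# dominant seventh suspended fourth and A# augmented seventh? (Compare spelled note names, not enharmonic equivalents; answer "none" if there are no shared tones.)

A-sharp

E# dominant seventh suspended fourth: E-sharp A-sharp B-sharp D-sharp
A# augmented seventh: A-sharp C-double-sharp E-double-sharp G-sharp
Common to both → A-sharp.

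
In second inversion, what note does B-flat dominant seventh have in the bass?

F

B-flat dominant seventh in root position is B-flat–D–F–A-flat.
Second inversion places the fifth in the bass, which is F.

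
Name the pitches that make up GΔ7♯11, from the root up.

G, B, D, F#, C#

Root G, quality major seventh sharp eleven:
G — root
B — major 3rd
D — perfect 5th
F# — major 7th
C# — augmented 11th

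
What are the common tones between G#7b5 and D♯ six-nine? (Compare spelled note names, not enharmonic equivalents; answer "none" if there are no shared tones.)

G#7b5: G# B# D F#
D♯ six-nine: D# F## A# B# E#
Common to both → B#.

B#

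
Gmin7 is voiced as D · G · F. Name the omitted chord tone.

Bb

The full Gmin7 chord is G, Bb, D, F.
Comparing with the voicing, the minor 3rd (3rd) — Bb — is absent.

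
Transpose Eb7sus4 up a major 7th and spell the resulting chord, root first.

D – G – A – C

Eb up a major 7th → D. New chord: D dominant seventh suspended fourth.
root → D
4th (perfect 4th) → G
5th (perfect 5th) → A
7th (minor 7th) → C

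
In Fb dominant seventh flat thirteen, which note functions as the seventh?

E𝄫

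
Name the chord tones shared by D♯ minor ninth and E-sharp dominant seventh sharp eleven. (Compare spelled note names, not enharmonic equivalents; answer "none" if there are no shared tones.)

D-sharp E-sharp

D♯ minor ninth: D-sharp F-sharp A-sharp C-sharp E-sharp
E-sharp dominant seventh sharp eleven: E-sharp G-double-sharp B-sharp D-sharp A-double-sharp
Common to both → D-sharp, E-sharp.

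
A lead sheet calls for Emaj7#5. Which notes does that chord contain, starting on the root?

E – G# – B# – D#

Emaj7#5 is an augmented major seventh built on E.
E — root
G# — major 3rd
B# — augmented 5th
D# — major 7th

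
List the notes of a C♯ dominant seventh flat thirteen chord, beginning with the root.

C#  E#  G#  B  A

C♯ dominant seventh flat thirteen: dominant seventh flat thirteen on C#.
C# — root
E# — major 3rd
G# — perfect 5th
B — minor 7th
A — minor 13th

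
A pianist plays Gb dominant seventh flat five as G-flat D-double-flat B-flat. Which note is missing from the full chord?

The full Gb dominant seventh flat five chord is G-flat, B-flat, D-double-flat, F-flat.
Comparing with the voicing, the minor 7th (7th) — F-flat — is absent.

F-flat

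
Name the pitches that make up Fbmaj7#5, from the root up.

Root Fb, quality augmented major seventh:
- root: Fb
- major 3rd: Ab
- augmented 5th: C
- major 7th: Eb

Fb Ab C Eb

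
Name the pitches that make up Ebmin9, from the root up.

E♭  G♭  B♭  D♭  F

Ebmin9: minor ninth on E♭.
Root: E♭
Minor 3rd (3rd): G♭
Perfect 5th (5th): B♭
Minor 7th (7th): D♭
Major 9th (9th): F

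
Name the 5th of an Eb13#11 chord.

Eb13#11 is built on Eb; its 5th is a perfect 5th above the root.
A fifth above E uses the letter B, and the perfect 5th above Eb is Bb.

Bb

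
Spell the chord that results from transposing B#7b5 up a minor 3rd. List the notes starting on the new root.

Transposed root: B# → D# (minor 3rd up). So we spell D# dominant seventh flat five:
- root: D#
- major 3rd: F##
- diminished 5th: A
- minor 7th: C#

D#, F##, A, C#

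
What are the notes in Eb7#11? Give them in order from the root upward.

Eb, G, Bb, Db, A

Eb7#11 is a dominant seventh sharp eleven built on Eb.
root → Eb
3rd (major 3rd) → G
5th (perfect 5th) → Bb
7th (minor 7th) → Db
11th (augmented 11th) → A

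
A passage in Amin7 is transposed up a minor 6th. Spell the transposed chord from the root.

F, A♭, C, E♭

Transposed root: A → F (minor 6th up). So we spell F minor seventh:
F — root
A♭ — minor 3rd
C — perfect 5th
E♭ — minor 7th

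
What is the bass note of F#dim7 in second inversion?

F#dim7 = F#–A–C–Eb. Second inversion → fifth in the bass = C.

C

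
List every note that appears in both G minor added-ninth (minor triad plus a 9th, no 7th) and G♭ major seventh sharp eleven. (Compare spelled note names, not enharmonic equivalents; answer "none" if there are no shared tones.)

B-flat

G minor added-ninth = G, B-flat, D, A.
G♭ major seventh sharp eleven = G-flat, B-flat, D-flat, F, C.
Shared: B-flat.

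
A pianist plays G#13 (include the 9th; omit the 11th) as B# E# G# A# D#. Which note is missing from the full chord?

F#

The full G#13 chord is G#, B#, D#, F#, A#, E#.
Comparing with the voicing, the minor 7th (7th) — F# — is absent.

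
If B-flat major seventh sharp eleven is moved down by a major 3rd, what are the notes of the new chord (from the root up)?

Gb – Bb – Db – F – C

Bb down a major 3rd → Gb. New chord: Gb major seventh sharp eleven.
Gb — root
Bb — major 3rd
Db — perfect 5th
F — major 7th
C — augmented 11th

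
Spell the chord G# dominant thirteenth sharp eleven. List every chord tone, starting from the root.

G-sharp – B-sharp – D-sharp – F-sharp – A-sharp – C-double-sharp – E-sharp

G# dominant thirteenth sharp eleven: dominant thirteenth sharp eleven on G-sharp.
G-sharp — root
B-sharp — major 3rd
D-sharp — perfect 5th
F-sharp — minor 7th
A-sharp — major 9th
C-double-sharp — augmented 11th
E-sharp — major 13th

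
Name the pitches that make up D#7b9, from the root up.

D#7b9 is a dominant seventh flat nine built on D#.
D# — root
F## — major 3rd
A# — perfect 5th
C# — minor 7th
E — minor 9th

D#  F##  A#  C#  E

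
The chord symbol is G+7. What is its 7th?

F

G+7 is built on G; its 7th is a minor 7th above the root.
A seventh above G uses the letter F, and the minor 7th above G is F.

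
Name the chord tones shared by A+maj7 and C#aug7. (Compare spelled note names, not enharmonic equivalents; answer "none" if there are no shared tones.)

A+maj7 = A, C#, E#, G#.
C#aug7 = C#, E#, G##, B.
Shared: C#, E#.

C# – E#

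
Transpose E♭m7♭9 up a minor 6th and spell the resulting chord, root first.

Cb, Ebb, Gb, Bbb, Dbb

A minor 6th up from Eb is Cb, so the new chord is Cb minor seventh flat nine.
Cb — root
Ebb — minor 3rd
Gb — perfect 5th
Bbb — minor 7th
Dbb — minor 9th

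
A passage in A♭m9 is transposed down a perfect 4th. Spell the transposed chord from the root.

Eb, Gb, Bb, Db, F

A perfect 4th down from Ab is Eb, so the new chord is Eb minor ninth.
- root: Eb
- minor 3rd: Gb
- perfect 5th: Bb
- minor 7th: Db
- major 9th: F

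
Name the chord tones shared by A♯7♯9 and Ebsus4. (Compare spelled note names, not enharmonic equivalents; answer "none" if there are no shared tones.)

none

A♯7♯9 = A#, C##, E#, G#, B##.
Ebsus4 = Eb, Ab, Bb.
Shared: none.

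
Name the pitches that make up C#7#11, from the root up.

C#, E#, G#, B, F##

Root C#, quality dominant seventh sharp eleven:
C# — root
E# — major 3rd
G# — perfect 5th
B — minor 7th
F## — augmented 11th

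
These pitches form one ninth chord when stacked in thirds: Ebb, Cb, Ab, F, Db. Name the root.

Db

Arranged so that each adjacent pair is a third by letter name: Db – F – Ab – Cb – Ebb.
The bottom of that stack, Db, is the root (this is Db dominant seventh flat nine).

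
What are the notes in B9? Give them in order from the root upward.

B9: dominant ninth on B.
root → B
3rd (major 3rd) → D#
5th (perfect 5th) → F#
7th (minor 7th) → A
9th (major 9th) → C#

B, D#, F#, A, C#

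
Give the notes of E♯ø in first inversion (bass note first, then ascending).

G#, B, D#, E#

In root position, E♯ø is E#–G#–B–D#.
First inversion puts the third (G#) in the bass.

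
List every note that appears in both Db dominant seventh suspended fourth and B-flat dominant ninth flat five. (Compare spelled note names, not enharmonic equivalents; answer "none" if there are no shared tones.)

Db dominant seventh suspended fourth = D-flat, G-flat, A-flat, C-flat.
B-flat dominant ninth flat five = B-flat, D, F-flat, A-flat, C.
Shared: A-flat.

A-flat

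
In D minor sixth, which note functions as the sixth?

B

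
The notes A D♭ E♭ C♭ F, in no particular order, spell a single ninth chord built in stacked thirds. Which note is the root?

D♭

Arranged so that each adjacent pair is a third by letter name: D♭ – F – A – C♭ – E♭.
The bottom of that stack, D♭, is the root (this is D♭ dominant ninth sharp five).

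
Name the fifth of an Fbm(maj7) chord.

Fbm(maj7) is built on Fb; its 5th is a perfect 5th above the root.
A fifth above F uses the letter C, and the perfect 5th above Fb is Cb.

Cb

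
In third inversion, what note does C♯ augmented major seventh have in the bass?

B-sharp

C♯ augmented major seventh in root position is C-sharp–E-sharp–G-double-sharp–B-sharp.
Third inversion places the seventh in the bass, which is B-sharp.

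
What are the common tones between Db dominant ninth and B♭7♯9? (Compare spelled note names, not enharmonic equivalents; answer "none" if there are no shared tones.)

F, A♭

Db dominant ninth: D♭ F A♭ C♭ E♭
B♭7♯9: B♭ D F A♭ C♯
Common to both → F, A♭.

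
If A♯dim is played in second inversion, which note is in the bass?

E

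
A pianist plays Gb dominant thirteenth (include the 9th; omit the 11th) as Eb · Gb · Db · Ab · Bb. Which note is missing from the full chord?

The full Gb dominant thirteenth chord is Gb, Bb, Db, Fb, Ab, Eb.
Comparing with the voicing, the minor 7th (7th) — Fb — is absent.

Fb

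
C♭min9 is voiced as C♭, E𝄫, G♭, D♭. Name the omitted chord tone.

C♭min9 = C♭, E𝄫, G♭, B𝄫, D♭. The voicing lacks the 7th (minor 7th), B𝄫.

B𝄫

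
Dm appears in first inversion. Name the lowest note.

Dm in root position is D–F–A.
First inversion places the third in the bass, which is F.

F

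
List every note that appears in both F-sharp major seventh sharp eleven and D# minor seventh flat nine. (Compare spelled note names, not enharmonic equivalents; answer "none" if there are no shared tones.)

F#, A#, C#

F-sharp major seventh sharp eleven: F# A# C# E# B#
D# minor seventh flat nine: D# F# A# C# E
Common to both → F#, A#, C#.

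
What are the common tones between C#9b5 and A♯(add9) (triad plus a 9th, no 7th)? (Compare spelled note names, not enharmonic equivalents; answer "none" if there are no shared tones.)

E#

C#9b5 = C#, E#, G, B, D#.
A♯(add9) = A#, C##, E#, B#.
Shared: E#.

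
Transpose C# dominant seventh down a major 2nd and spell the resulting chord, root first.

B, D-sharp, F-sharp, A

A major 2nd down from C-sharp is B, so the new chord is B dominant seventh.
root → B
3rd (major 3rd) → D-sharp
5th (perfect 5th) → F-sharp
7th (minor 7th) → A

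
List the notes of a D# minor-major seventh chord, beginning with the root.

D# minor-major seventh: minor-major seventh on D-sharp.
- root: D-sharp
- minor 3rd: F-sharp
- perfect 5th: A-sharp
- major 7th: C-double-sharp

D-sharp – F-sharp – A-sharp – C-double-sharp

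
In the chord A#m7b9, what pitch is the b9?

Root of A#m7b9 = A#. The 9th is a minor 9th: A# up a minor 9th → B.

B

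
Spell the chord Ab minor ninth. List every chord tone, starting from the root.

Root A-flat, quality minor ninth:
A-flat — root
C-flat — minor 3rd
E-flat — perfect 5th
G-flat — minor 7th
B-flat — major 9th

A-flat C-flat E-flat G-flat B-flat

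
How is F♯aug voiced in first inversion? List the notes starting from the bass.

A♯, C𝄪, F♯

F♯aug = F♯–A♯–C𝄪; first inversion → third (A♯) lowest.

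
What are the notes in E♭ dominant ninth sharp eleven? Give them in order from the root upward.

E-flat  G  B-flat  D-flat  F  A

Root E-flat, quality dominant ninth sharp eleven:
E-flat — root
G — major 3rd
B-flat — perfect 5th
D-flat — minor 7th
F — major 9th
A — augmented 11th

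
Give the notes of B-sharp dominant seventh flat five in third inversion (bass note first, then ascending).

B-sharp dominant seventh flat five = B#–D##–F#–A#; third inversion → seventh (A#) lowest.

A#, B#, D##, F#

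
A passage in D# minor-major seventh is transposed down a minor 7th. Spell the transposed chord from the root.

A minor 7th down from D-sharp is E-sharp, so the new chord is E-sharp minor-major seventh.
E-sharp — root
G-sharp — minor 3rd
B-sharp — perfect 5th
D-double-sharp — major 7th

E-sharp  G-sharp  B-sharp  D-double-sharp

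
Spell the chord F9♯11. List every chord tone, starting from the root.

F, A, C, Eb, G, B

F9♯11: dominant ninth sharp eleven on F.
Root: F
Major 3rd (3rd): A
Perfect 5th (5th): C
Minor 7th (7th): Eb
Major 9th (9th): G
Augmented 11th (11th): B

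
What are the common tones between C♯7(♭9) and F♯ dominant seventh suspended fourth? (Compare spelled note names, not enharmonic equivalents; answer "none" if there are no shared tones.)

C♯, B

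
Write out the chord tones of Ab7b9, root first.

Ab, C, Eb, Gb, Bbb

Root Ab, quality dominant seventh flat nine:
root → Ab
3rd (major 3rd) → C
5th (perfect 5th) → Eb
7th (minor 7th) → Gb
9th (minor 9th) → Bbb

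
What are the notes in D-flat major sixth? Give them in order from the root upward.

Root D-flat, quality major sixth:
D-flat — root
F — major 3rd
A-flat — perfect 5th
B-flat — major 6th

D-flat – F – A-flat – B-flat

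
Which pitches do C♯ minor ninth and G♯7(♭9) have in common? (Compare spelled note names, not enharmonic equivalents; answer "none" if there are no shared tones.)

C♯ minor ninth: C# E G# B D#
G♯7(♭9): G# B# D# F# A
Common to both → G#, D#.

G# – D#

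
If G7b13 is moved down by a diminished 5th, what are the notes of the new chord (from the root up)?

G down a diminished 5th → C#. New chord: C# dominant seventh flat thirteen.
root → C#
3rd (major 3rd) → E#
5th (perfect 5th) → G#
7th (minor 7th) → B
13th (minor 13th) → A

C# – E# – G# – B – A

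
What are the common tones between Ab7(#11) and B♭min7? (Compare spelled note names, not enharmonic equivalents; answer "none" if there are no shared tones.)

Ab7(#11): A♭ C E♭ G♭ D
B♭min7: B♭ D♭ F A♭
Common to both → A♭.

A♭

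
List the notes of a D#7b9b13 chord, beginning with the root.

D# F## A# C# E B

Root D#, quality dominant seventh flat nine flat thirteen:
D# — root
F## — major 3rd
A# — perfect 5th
C# — minor 7th
E — minor 9th
B — minor 13th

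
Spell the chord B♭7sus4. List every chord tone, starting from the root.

B♭7sus4 is a dominant seventh suspended fourth built on Bb.
- root: Bb
- perfect 4th: Eb
- perfect 5th: F
- minor 7th: Ab

Bb  Eb  F  Ab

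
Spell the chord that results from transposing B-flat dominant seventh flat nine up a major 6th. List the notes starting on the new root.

Transposed root: Bb → G (major 6th up). So we spell G dominant seventh flat nine:
root → G
3rd (major 3rd) → B
5th (perfect 5th) → D
7th (minor 7th) → F
9th (minor 9th) → Ab

G B D F Ab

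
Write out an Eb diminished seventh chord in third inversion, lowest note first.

Eb diminished seventh = Eb–Gb–Bbb–Dbb; third inversion → seventh (Dbb) lowest.

Dbb, Eb, Gb, Bbb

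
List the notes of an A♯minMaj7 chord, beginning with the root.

A# C# E# G##

A♯minMaj7 is a minor-major seventh built on A#.
Root: A#
Minor 3rd (3rd): C#
Perfect 5th (5th): E#
Major 7th (7th): G##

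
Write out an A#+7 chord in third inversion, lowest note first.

G#  A#  C##  E##

In root position, A#+7 is A#–C##–E##–G#.
Third inversion puts the seventh (G#) in the bass.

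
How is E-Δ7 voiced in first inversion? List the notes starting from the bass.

In root position, E-Δ7 is E–G–B–D#.
First inversion puts the third (G) in the bass.

G  B  D#  E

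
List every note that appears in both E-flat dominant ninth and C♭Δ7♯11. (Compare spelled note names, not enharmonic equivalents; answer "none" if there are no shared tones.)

E♭, B♭, F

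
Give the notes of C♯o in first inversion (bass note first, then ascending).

E – G – C♯

C♯o = C♯–E–G; first inversion → third (E) lowest.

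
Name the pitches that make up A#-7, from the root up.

Root A♯, quality minor seventh:
root → A♯
3rd (minor 3rd) → C♯
5th (perfect 5th) → E♯
7th (minor 7th) → G♯

A♯ – C♯ – E♯ – G♯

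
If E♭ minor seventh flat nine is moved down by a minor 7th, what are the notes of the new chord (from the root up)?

F Ab C Eb Gb

Eb down a minor 7th → F. New chord: F minor seventh flat nine.
Root: F
Minor 3rd (3rd): Ab
Perfect 5th (5th): C
Minor 7th (7th): Eb
Minor 9th (9th): Gb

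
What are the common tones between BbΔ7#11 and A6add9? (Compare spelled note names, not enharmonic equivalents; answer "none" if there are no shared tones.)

BbΔ7#11 = B♭, D, F, A, E.
A6add9 = A, C♯, E, F♯, B.
Shared: A, E.

A – E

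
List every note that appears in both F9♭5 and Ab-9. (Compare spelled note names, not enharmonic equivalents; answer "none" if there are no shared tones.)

Cb, Eb

F9♭5 = F, A, Cb, Eb, G.
Ab-9 = Ab, Cb, Eb, Gb, Bb.
Shared: Cb, Eb.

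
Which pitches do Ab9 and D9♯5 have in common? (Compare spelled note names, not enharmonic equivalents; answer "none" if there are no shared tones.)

Ab9 = Ab, C, Eb, Gb, Bb.
D9♯5 = D, F#, A#, C, E.
Shared: C.

C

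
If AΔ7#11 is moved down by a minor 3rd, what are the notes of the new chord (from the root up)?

A down a minor 3rd → F♯. New chord: F♯ major seventh sharp eleven.
root → F♯
3rd (major 3rd) → A♯
5th (perfect 5th) → C♯
7th (major 7th) → E♯
11th (augmented 11th) → B♯

F♯ – A♯ – C♯ – E♯ – B♯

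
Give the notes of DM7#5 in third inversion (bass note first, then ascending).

C#, D, F#, A#

In root position, DM7#5 is D–F#–A#–C#.
Third inversion puts the seventh (C#) in the bass.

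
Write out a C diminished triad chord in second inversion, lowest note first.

Gb, C, Eb

C diminished triad = C–Eb–Gb; second inversion → fifth (Gb) lowest.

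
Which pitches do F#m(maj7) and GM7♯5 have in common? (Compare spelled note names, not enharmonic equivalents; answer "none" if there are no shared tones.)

F#m(maj7) = F#, A, C#, E#.
GM7♯5 = G, B, D#, F#.
Shared: F#.

F#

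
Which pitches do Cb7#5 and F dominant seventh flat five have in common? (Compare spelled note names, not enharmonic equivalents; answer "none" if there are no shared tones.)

Cb – Eb

Cb7#5: Cb Eb G Bbb
F dominant seventh flat five: F A Cb Eb
Common to both → Cb, Eb.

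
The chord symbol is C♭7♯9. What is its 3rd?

Root of C♭7♯9 = Cb. The 3rd is a major 3rd: Cb up a major 3rd → Eb.

Eb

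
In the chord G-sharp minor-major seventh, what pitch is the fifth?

Root of G-sharp minor-major seventh = G-sharp. The 5th is a perfect 5th: G-sharp up a perfect 5th → D-sharp.

D-sharp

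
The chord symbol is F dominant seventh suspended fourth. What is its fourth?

Root of F dominant seventh suspended fourth = F. The 4th is a perfect 4th: F up a perfect 4th → B-flat.

B-flat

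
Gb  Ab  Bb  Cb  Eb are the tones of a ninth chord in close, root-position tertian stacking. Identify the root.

Stacking in thirds gives Ab – Cb – Eb – Gb – Bb, so Ab is the root — Ab minor ninth.

Ab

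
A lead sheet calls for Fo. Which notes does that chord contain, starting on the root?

F, A♭, C♭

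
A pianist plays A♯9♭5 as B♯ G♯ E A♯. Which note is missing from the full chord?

The full A♯9♭5 chord is A♯, C𝄪, E, G♯, B♯.
Comparing with the voicing, the major 3rd (3rd) — C𝄪 — is absent.

C𝄪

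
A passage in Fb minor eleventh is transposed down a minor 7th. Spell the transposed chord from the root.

G-flat B-double-flat D-flat F-flat A-flat C-flat

A minor 7th down from F-flat is G-flat, so the new chord is G-flat minor eleventh.
G-flat — root
B-double-flat — minor 3rd
D-flat — perfect 5th
F-flat — minor 7th
A-flat — major 9th
C-flat — perfect 11th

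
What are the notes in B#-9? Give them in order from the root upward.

B# D# F## A# C##

Root B#, quality minor ninth:
Root: B#
Minor 3rd (3rd): D#
Perfect 5th (5th): F##
Minor 7th (7th): A#
Major 9th (9th): C##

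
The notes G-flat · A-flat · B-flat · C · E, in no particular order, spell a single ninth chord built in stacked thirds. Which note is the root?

Stacking in thirds gives A-flat – C – E – G-flat – B-flat, so A-flat is the root — A-flat dominant ninth sharp five.

A-flat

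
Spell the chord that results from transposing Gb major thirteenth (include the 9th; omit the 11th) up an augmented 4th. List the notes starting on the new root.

Transposed root: G-flat → C (augmented 4th up). So we spell C major thirteenth:
C — root
E — major 3rd
G — perfect 5th
B — major 7th
D — major 9th
A — major 13th

C, E, G, B, D, A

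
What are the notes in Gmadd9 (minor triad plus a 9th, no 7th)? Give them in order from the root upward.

G, Bb, D, A

Root G, quality minor added-ninth:
- root: G
- minor 3rd: Bb
- perfect 5th: D
- major 9th: A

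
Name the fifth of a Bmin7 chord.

Bmin7 is built on B; its 5th is a perfect 5th above the root.
A fifth above B uses the letter F, and the perfect 5th above B is F#.

F#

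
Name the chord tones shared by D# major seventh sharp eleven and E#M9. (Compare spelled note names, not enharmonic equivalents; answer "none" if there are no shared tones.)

D# major seventh sharp eleven = D♯, F𝄪, A♯, C𝄪, G𝄪.
E#M9 = E♯, G𝄪, B♯, D𝄪, F𝄪.
Shared: F𝄪, G𝄪.

F𝄪, G𝄪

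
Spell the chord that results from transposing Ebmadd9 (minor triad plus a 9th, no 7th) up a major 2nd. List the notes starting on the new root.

F Ab C G

A major 2nd up from Eb is F, so the new chord is F minor added-ninth.
Root: F
Minor 3rd (3rd): Ab
Perfect 5th (5th): C
Major 9th (9th): G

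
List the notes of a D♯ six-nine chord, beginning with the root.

D-sharp, F-double-sharp, A-sharp, B-sharp, E-sharp

D♯ six-nine is a six-nine built on D-sharp.
D-sharp — root
F-double-sharp — major 3rd
A-sharp — perfect 5th
B-sharp — major 6th
E-sharp — major 9th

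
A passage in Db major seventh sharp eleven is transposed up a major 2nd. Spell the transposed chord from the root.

E-flat, G, B-flat, D, A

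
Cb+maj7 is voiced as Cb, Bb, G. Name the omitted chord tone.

The full Cb+maj7 chord is Cb, Eb, G, Bb.
Comparing with the voicing, the major 3rd (3rd) — Eb — is absent.

Eb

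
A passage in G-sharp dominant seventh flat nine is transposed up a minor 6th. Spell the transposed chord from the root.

E G# B D F

G# up a minor 6th → E. New chord: E dominant seventh flat nine.
- root: E
- major 3rd: G#
- perfect 5th: B
- minor 7th: D
- minor 9th: F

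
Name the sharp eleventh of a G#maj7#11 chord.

G#maj7#11 is built on G#; its 11th is an augmented 11th above the root.
A fourth above G uses the letter C, and the augmented 11th above G# is C##.

C##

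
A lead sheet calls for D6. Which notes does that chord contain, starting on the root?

D6: major sixth on D.
- root: D
- major 3rd: F#
- perfect 5th: A
- major 6th: B

D, F#, A, B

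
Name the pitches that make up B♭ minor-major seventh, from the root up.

B♭ minor-major seventh: minor-major seventh on Bb.
root → Bb
3rd (minor 3rd) → Db
5th (perfect 5th) → F
7th (major 7th) → A

Bb – Db – F – A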